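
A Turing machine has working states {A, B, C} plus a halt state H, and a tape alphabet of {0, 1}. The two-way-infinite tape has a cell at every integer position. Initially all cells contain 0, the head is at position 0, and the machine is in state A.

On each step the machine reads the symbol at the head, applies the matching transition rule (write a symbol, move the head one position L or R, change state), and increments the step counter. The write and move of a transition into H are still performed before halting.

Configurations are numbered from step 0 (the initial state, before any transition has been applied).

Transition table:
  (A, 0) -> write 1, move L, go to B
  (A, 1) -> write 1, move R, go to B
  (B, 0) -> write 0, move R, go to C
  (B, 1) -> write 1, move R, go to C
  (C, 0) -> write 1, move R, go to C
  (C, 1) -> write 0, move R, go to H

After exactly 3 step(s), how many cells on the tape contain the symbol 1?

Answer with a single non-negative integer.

Answer: 0

Derivation:
Step 1: in state A at pos 0, read 0 -> (A,0)->write 1,move L,goto B. Now: state=B, head=-1, tape[-2..1]=0010 (head:  ^)
Step 2: in state B at pos -1, read 0 -> (B,0)->write 0,move R,goto C. Now: state=C, head=0, tape[-2..1]=0010 (head:   ^)
Step 3: in state C at pos 0, read 1 -> (C,1)->write 0,move R,goto H. Now: state=H, head=1, tape[-2..2]=00000 (head:    ^)
No cell contains 1 after step 3 -> 0 cell(s)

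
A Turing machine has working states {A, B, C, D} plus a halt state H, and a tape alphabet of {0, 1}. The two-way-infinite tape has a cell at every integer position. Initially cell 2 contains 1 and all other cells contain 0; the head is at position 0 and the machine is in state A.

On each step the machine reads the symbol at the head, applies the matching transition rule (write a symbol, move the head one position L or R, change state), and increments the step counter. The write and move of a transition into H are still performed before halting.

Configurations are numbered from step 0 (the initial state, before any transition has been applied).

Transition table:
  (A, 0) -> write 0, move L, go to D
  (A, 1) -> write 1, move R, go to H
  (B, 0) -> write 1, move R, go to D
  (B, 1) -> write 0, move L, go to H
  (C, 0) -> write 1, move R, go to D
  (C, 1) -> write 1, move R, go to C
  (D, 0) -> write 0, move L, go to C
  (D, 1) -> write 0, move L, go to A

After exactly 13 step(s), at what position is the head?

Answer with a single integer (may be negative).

Answer: 1

Derivation:
Step 1: in state A at pos 0, read 0 -> (A,0)->write 0,move L,goto D. Now: state=D, head=-1, tape[-2..3]=000010 (head:  ^)
Step 2: in state D at pos -1, read 0 -> (D,0)->write 0,move L,goto C. Now: state=C, head=-2, tape[-3..3]=0000010 (head:  ^)
Step 3: in state C at pos -2, read 0 -> (C,0)->write 1,move R,goto D. Now: state=D, head=-1, tape[-3..3]=0100010 (head:   ^)
Step 4: in state D at pos -1, read 0 -> (D,0)->write 0,move L,goto C. Now: state=C, head=-2, tape[-3..3]=0100010 (head:  ^)
Step 5: in state C at pos -2, read 1 -> (C,1)->write 1,move R,goto C. Now: state=C, head=-1, tape[-3..3]=0100010 (head:   ^)
Step 6: in state C at pos -1, read 0 -> (C,0)->write 1,move R,goto D. Now: state=D, head=0, tape[-3..3]=0110010 (head:    ^)
Step 7: in state D at pos 0, read 0 -> (D,0)->write 0,move L,goto C. Now: state=C, head=-1, tape[-3..3]=0110010 (head:   ^)
Step 8: in state C at pos -1, read 1 -> (C,1)->write 1,move R,goto C. Now: state=C, head=0, tape[-3..3]=0110010 (head:    ^)
Step 9: in state C at pos 0, read 0 -> (C,0)->write 1,move R,goto D. Now: state=D, head=1, tape[-3..3]=0111010 (head:     ^)
Step 10: in state D at pos 1, read 0 -> (D,0)->write 0,move L,goto C. Now: state=C, head=0, tape[-3..3]=0111010 (head:    ^)
Step 11: in state C at pos 0, read 1 -> (C,1)->write 1,move R,goto C. Now: state=C, head=1, tape[-3..3]=0111010 (head:     ^)
Step 12: in state C at pos 1, read 0 -> (C,0)->write 1,move R,goto D. Now: state=D, head=2, tape[-3..3]=0111110 (head:      ^)
Step 13: in state D at pos 2, read 1 -> (D,1)->write 0,move L,goto A. Now: state=A, head=1, tape[-3..3]=0111100 (head:     ^)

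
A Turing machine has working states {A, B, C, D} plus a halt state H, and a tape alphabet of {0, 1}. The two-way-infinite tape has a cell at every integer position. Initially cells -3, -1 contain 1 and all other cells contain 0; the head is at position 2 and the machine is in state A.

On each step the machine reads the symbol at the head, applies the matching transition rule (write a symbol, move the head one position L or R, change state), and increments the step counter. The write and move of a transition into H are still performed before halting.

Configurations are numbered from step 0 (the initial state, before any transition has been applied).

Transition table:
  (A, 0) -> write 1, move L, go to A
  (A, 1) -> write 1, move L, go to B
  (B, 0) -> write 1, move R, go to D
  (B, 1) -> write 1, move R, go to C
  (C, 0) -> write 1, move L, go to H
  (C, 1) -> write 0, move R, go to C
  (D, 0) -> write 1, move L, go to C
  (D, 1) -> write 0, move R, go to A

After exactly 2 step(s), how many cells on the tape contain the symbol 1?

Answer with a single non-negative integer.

Answer: 4

Derivation:
Step 1: in state A at pos 2, read 0 -> (A,0)->write 1,move L,goto A. Now: state=A, head=1, tape[-4..3]=01010010 (head:      ^)
Step 2: in state A at pos 1, read 0 -> (A,0)->write 1,move L,goto A. Now: state=A, head=0, tape[-4..3]=01010110 (head:     ^)
Cells containing 1 after step 2: {-3, -1, 1, 2} -> 4 cell(s)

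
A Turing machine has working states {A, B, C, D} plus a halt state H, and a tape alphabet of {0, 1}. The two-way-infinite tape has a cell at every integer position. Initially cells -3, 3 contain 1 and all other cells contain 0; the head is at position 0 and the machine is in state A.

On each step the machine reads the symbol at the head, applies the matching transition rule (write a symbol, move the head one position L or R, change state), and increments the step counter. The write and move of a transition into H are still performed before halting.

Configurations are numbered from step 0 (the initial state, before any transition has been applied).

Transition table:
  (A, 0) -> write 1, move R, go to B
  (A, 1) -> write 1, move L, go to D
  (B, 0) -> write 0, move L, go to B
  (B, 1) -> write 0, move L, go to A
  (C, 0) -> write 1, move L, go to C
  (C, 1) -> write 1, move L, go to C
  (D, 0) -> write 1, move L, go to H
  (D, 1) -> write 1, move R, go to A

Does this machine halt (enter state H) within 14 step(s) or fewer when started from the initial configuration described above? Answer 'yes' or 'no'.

Answer: yes

Derivation:
Step 1: in state A at pos 0, read 0 -> (A,0)->write 1,move R,goto B. Now: state=B, head=1, tape[-4..4]=010010010 (head:      ^)
Step 2: in state B at pos 1, read 0 -> (B,0)->write 0,move L,goto B. Now: state=B, head=0, tape[-4..4]=010010010 (head:     ^)
Step 3: in state B at pos 0, read 1 -> (B,1)->write 0,move L,goto A. Now: state=A, head=-1, tape[-4..4]=010000010 (head:    ^)
Step 4: in state A at pos -1, read 0 -> (A,0)->write 1,move R,goto B. Now: state=B, head=0, tape[-4..4]=010100010 (head:     ^)
Step 5: in state B at pos 0, read 0 -> (B,0)->write 0,move L,goto B. Now: state=B, head=-1, tape[-4..4]=010100010 (head:    ^)
Step 6: in state B at pos -1, read 1 -> (B,1)->write 0,move L,goto A. Now: state=A, head=-2, tape[-4..4]=010000010 (head:   ^)
Step 7: in state A at pos -2, read 0 -> (A,0)->write 1,move R,goto B. Now: state=B, head=-1, tape[-4..4]=011000010 (head:    ^)
Step 8: in state B at pos -1, read 0 -> (B,0)->write 0,move L,goto B. Now: state=B, head=-2, tape[-4..4]=011000010 (head:   ^)
Step 9: in state B at pos -2, read 1 -> (B,1)->write 0,move L,goto A. Now: state=A, head=-3, tape[-4..4]=010000010 (head:  ^)
Step 10: in state A at pos -3, read 1 -> (A,1)->write 1,move L,goto D. Now: state=D, head=-4, tape[-5..4]=0010000010 (head:  ^)
Step 11: in state D at pos -4, read 0 -> (D,0)->write 1,move L,goto H. Now: state=H, head=-5, tape[-6..4]=00110000010 (head:  ^)
State H reached at step 11; 11 <= 14 -> yes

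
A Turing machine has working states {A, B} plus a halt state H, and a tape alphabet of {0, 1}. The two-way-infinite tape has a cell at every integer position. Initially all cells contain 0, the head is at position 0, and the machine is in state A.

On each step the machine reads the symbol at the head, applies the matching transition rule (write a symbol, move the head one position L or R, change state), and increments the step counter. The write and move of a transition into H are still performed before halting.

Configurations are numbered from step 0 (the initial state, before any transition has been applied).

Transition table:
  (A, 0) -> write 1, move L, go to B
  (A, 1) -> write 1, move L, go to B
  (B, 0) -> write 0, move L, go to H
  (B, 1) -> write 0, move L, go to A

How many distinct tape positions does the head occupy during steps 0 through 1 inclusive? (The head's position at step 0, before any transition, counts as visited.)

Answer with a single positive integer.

Step 1: in state A at pos 0, read 0 -> (A,0)->write 1,move L,goto B. Now: state=B, head=-1, tape[-2..1]=0010 (head:  ^)
Head positions at steps 0..1: starting at 0, distinct positions visited = {-1, 0} -> 2 position(s)

Answer: 2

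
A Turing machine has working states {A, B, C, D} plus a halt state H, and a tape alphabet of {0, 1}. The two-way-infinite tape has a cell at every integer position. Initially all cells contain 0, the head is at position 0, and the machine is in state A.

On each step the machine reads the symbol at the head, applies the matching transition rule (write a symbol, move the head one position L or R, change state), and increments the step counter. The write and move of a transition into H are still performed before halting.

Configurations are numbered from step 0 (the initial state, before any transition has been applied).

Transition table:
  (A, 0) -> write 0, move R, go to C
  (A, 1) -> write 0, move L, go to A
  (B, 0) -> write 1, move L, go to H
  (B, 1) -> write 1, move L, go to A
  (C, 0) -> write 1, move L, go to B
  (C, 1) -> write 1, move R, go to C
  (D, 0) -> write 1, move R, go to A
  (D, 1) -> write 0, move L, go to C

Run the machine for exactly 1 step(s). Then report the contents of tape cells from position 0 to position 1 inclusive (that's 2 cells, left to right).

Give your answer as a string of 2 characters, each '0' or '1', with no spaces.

Step 1: in state A at pos 0, read 0 -> (A,0)->write 0,move R,goto C. Now: state=C, head=1, tape[-1..2]=0000 (head:   ^)

Answer: 00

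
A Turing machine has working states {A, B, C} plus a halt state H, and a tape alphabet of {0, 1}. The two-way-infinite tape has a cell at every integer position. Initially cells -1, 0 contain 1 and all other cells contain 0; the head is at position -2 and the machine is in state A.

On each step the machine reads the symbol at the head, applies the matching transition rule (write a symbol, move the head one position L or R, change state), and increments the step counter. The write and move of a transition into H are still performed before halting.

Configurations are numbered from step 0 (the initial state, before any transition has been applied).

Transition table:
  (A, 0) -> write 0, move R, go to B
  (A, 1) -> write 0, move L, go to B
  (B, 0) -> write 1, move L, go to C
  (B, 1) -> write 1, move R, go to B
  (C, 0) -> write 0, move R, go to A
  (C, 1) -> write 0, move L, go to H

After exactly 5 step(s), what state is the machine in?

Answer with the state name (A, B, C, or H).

Step 1: in state A at pos -2, read 0 -> (A,0)->write 0,move R,goto B. Now: state=B, head=-1, tape[-3..1]=00110 (head:   ^)
Step 2: in state B at pos -1, read 1 -> (B,1)->write 1,move R,goto B. Now: state=B, head=0, tape[-3..1]=00110 (head:    ^)
Step 3: in state B at pos 0, read 1 -> (B,1)->write 1,move R,goto B. Now: state=B, head=1, tape[-3..2]=001100 (head:     ^)
Step 4: in state B at pos 1, read 0 -> (B,0)->write 1,move L,goto C. Now: state=C, head=0, tape[-3..2]=001110 (head:    ^)
Step 5: in state C at pos 0, read 1 -> (C,1)->write 0,move L,goto H. Now: state=H, head=-1, tape[-3..2]=001010 (head:   ^)

Answer: H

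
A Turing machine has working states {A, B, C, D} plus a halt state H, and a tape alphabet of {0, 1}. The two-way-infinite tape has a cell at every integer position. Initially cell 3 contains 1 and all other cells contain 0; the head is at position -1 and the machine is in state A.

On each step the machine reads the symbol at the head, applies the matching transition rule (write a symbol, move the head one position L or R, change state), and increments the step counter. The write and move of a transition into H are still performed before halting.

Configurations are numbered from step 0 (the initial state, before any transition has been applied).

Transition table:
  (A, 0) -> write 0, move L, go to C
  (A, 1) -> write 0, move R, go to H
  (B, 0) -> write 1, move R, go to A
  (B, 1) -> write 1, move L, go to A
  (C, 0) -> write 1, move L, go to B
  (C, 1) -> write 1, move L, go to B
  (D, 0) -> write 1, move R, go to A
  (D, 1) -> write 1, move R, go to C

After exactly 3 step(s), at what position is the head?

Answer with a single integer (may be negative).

Step 1: in state A at pos -1, read 0 -> (A,0)->write 0,move L,goto C. Now: state=C, head=-2, tape[-3..4]=00000010 (head:  ^)
Step 2: in state C at pos -2, read 0 -> (C,0)->write 1,move L,goto B. Now: state=B, head=-3, tape[-4..4]=001000010 (head:  ^)
Step 3: in state B at pos -3, read 0 -> (B,0)->write 1,move R,goto A. Now: state=A, head=-2, tape[-4..4]=011000010 (head:   ^)

Answer: -2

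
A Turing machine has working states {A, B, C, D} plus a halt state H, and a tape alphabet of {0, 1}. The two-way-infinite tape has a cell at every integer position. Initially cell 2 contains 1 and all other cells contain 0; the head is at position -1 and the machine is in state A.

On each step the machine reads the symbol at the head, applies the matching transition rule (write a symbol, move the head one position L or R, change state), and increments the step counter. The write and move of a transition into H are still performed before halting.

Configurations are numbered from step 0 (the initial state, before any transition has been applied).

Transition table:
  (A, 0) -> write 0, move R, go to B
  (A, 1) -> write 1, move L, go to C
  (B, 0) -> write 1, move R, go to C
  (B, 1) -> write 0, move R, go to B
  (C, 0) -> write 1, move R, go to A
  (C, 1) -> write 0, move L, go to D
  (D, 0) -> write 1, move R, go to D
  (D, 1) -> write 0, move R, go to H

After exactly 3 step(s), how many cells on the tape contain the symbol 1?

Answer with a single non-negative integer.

Answer: 3

Derivation:
Step 1: in state A at pos -1, read 0 -> (A,0)->write 0,move R,goto B. Now: state=B, head=0, tape[-2..3]=000010 (head:   ^)
Step 2: in state B at pos 0, read 0 -> (B,0)->write 1,move R,goto C. Now: state=C, head=1, tape[-2..3]=001010 (head:    ^)
Step 3: in state C at pos 1, read 0 -> (C,0)->write 1,move R,goto A. Now: state=A, head=2, tape[-2..3]=001110 (head:     ^)
Cells containing 1 after step 3: {0, 1, 2} -> 3 cell(s)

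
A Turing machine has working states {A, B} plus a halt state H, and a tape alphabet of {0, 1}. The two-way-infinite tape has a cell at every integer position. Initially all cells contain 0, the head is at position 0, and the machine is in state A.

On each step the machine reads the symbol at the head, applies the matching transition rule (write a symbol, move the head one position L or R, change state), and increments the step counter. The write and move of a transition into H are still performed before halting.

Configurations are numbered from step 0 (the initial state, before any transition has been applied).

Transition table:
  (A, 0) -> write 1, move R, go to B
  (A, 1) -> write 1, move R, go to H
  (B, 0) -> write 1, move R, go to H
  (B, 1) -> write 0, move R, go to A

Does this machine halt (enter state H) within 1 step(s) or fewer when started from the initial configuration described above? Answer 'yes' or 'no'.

Answer: no

Derivation:
Step 1: in state A at pos 0, read 0 -> (A,0)->write 1,move R,goto B. Now: state=B, head=1, tape[-1..2]=0100 (head:   ^)
After 1 step(s): state = B (not H) -> not halted within 1 -> no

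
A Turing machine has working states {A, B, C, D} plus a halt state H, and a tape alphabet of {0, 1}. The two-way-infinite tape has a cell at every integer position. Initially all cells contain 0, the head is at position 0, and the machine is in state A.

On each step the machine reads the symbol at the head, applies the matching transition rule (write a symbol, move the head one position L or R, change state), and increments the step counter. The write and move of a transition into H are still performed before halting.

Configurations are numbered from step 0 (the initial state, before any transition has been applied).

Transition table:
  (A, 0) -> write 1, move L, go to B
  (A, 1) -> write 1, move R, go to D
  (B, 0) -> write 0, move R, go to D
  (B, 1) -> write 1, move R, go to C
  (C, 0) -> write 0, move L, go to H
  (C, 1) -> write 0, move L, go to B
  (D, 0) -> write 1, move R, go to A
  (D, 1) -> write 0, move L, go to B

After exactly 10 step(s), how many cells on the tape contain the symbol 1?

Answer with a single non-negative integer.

Answer: 1

Derivation:
Step 1: in state A at pos 0, read 0 -> (A,0)->write 1,move L,goto B. Now: state=B, head=-1, tape[-2..1]=0010 (head:  ^)
Step 2: in state B at pos -1, read 0 -> (B,0)->write 0,move R,goto D. Now: state=D, head=0, tape[-2..1]=0010 (head:   ^)
Step 3: in state D at pos 0, read 1 -> (D,1)->write 0,move L,goto B. Now: state=B, head=-1, tape[-2..1]=0000 (head:  ^)
Step 4: in state B at pos -1, read 0 -> (B,0)->write 0,move R,goto D. Now: state=D, head=0, tape[-2..1]=0000 (head:   ^)
Step 5: in state D at pos 0, read 0 -> (D,0)->write 1,move R,goto A. Now: state=A, head=1, tape[-2..2]=00100 (head:    ^)
Step 6: in state A at pos 1, read 0 -> (A,0)->write 1,move L,goto B. Now: state=B, head=0, tape[-2..2]=00110 (head:   ^)
Step 7: in state B at pos 0, read 1 -> (B,1)->write 1,move R,goto C. Now: state=C, head=1, tape[-2..2]=00110 (head:    ^)
Step 8: in state C at pos 1, read 1 -> (C,1)->write 0,move L,goto B. Now: state=B, head=0, tape[-2..2]=00100 (head:   ^)
Step 9: in state B at pos 0, read 1 -> (B,1)->write 1,move R,goto C. Now: state=C, head=1, tape[-2..2]=00100 (head:    ^)
Step 10: in state C at pos 1, read 0 -> (C,0)->write 0,move L,goto H. Now: state=H, head=0, tape[-2..2]=00100 (head:   ^)
Cells containing 1 after step 10: {0} -> 1 cell(s)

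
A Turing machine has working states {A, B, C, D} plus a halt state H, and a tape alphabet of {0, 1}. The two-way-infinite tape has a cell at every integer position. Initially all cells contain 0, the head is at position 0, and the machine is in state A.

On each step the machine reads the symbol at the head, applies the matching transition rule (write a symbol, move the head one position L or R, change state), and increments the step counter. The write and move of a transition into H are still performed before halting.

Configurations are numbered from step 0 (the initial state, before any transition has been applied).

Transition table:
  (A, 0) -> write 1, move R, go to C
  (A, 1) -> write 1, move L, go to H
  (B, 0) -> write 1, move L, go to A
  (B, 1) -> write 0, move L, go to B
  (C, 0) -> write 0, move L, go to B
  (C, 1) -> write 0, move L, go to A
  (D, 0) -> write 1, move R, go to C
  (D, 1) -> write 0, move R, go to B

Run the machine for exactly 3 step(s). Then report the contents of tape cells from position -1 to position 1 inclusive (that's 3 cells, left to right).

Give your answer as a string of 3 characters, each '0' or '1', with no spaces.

Step 1: in state A at pos 0, read 0 -> (A,0)->write 1,move R,goto C. Now: state=C, head=1, tape[-1..2]=0100 (head:   ^)
Step 2: in state C at pos 1, read 0 -> (C,0)->write 0,move L,goto B. Now: state=B, head=0, tape[-1..2]=0100 (head:  ^)
Step 3: in state B at pos 0, read 1 -> (B,1)->write 0,move L,goto B. Now: state=B, head=-1, tape[-2..2]=00000 (head:  ^)

Answer: 000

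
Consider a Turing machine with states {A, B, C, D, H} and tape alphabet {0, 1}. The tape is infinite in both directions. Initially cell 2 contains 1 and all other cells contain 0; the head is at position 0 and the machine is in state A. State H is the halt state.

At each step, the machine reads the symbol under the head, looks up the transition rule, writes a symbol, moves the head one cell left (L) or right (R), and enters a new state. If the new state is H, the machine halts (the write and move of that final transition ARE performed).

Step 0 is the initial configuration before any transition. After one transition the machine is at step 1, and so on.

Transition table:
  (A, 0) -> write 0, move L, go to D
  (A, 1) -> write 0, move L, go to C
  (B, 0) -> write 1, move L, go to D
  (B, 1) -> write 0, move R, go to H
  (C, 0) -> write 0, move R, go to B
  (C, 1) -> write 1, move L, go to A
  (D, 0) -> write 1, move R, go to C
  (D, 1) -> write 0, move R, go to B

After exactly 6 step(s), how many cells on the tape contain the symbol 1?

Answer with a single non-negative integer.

Answer: 4

Derivation:
Step 1: in state A at pos 0, read 0 -> (A,0)->write 0,move L,goto D. Now: state=D, head=-1, tape[-2..3]=000010 (head:  ^)
Step 2: in state D at pos -1, read 0 -> (D,0)->write 1,move R,goto C. Now: state=C, head=0, tape[-2..3]=010010 (head:   ^)
Step 3: in state C at pos 0, read 0 -> (C,0)->write 0,move R,goto B. Now: state=B, head=1, tape[-2..3]=010010 (head:    ^)
Step 4: in state B at pos 1, read 0 -> (B,0)->write 1,move L,goto D. Now: state=D, head=0, tape[-2..3]=010110 (head:   ^)
Step 5: in state D at pos 0, read 0 -> (D,0)->write 1,move R,goto C. Now: state=C, head=1, tape[-2..3]=011110 (head:    ^)
Step 6: in state C at pos 1, read 1 -> (C,1)->write 1,move L,goto A. Now: state=A, head=0, tape[-2..3]=011110 (head:   ^)
Cells containing 1 after step 6: {-1, 0, 1, 2} -> 4 cell(s)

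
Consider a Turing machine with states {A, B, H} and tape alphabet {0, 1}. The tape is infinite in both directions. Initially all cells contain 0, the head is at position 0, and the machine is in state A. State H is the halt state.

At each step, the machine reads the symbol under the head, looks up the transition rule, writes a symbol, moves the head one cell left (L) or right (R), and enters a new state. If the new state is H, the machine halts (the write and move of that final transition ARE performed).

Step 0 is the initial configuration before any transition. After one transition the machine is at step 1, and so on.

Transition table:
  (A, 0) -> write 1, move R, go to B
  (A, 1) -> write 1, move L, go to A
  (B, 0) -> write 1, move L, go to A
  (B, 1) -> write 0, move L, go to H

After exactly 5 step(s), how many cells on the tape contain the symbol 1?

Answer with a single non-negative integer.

Step 1: in state A at pos 0, read 0 -> (A,0)->write 1,move R,goto B. Now: state=B, head=1, tape[-1..2]=0100 (head:   ^)
Step 2: in state B at pos 1, read 0 -> (B,0)->write 1,move L,goto A. Now: state=A, head=0, tape[-1..2]=0110 (head:  ^)
Step 3: in state A at pos 0, read 1 -> (A,1)->write 1,move L,goto A. Now: state=A, head=-1, tape[-2..2]=00110 (head:  ^)
Step 4: in state A at pos -1, read 0 -> (A,0)->write 1,move R,goto B. Now: state=B, head=0, tape[-2..2]=01110 (head:   ^)
Step 5: in state B at pos 0, read 1 -> (B,1)->write 0,move L,goto H. Now: state=H, head=-1, tape[-2..2]=01010 (head:  ^)
Cells containing 1 after step 5: {-1, 1} -> 2 cell(s)

Answer: 2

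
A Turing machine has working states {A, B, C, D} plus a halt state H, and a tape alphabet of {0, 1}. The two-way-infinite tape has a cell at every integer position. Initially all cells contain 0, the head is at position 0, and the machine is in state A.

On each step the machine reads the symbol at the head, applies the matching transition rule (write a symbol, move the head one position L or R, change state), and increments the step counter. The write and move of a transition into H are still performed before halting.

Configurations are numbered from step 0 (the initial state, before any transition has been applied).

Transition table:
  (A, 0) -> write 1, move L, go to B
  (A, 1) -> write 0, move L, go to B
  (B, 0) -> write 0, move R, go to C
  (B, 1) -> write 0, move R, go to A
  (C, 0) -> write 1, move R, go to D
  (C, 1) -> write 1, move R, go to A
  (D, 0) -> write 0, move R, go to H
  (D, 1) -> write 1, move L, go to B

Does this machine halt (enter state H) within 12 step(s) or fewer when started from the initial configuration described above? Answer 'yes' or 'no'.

Step 1: in state A at pos 0, read 0 -> (A,0)->write 1,move L,goto B. Now: state=B, head=-1, tape[-2..1]=0010 (head:  ^)
Step 2: in state B at pos -1, read 0 -> (B,0)->write 0,move R,goto C. Now: state=C, head=0, tape[-2..1]=0010 (head:   ^)
Step 3: in state C at pos 0, read 1 -> (C,1)->write 1,move R,goto A. Now: state=A, head=1, tape[-2..2]=00100 (head:    ^)
Step 4: in state A at pos 1, read 0 -> (A,0)->write 1,move L,goto B. Now: state=B, head=0, tape[-2..2]=00110 (head:   ^)
Step 5: in state B at pos 0, read 1 -> (B,1)->write 0,move R,goto A. Now: state=A, head=1, tape[-2..2]=00010 (head:    ^)
Step 6: in state A at pos 1, read 1 -> (A,1)->write 0,move L,goto B. Now: state=B, head=0, tape[-2..2]=00000 (head:   ^)
Step 7: in state B at pos 0, read 0 -> (B,0)->write 0,move R,goto C. Now: state=C, head=1, tape[-2..2]=00000 (head:    ^)
Step 8: in state C at pos 1, read 0 -> (C,0)->write 1,move R,goto D. Now: state=D, head=2, tape[-2..3]=000100 (head:     ^)
Step 9: in state D at pos 2, read 0 -> (D,0)->write 0,move R,goto H. Now: state=H, head=3, tape[-2..4]=0001000 (head:      ^)
State H reached at step 9; 9 <= 12 -> yes

Answer: yes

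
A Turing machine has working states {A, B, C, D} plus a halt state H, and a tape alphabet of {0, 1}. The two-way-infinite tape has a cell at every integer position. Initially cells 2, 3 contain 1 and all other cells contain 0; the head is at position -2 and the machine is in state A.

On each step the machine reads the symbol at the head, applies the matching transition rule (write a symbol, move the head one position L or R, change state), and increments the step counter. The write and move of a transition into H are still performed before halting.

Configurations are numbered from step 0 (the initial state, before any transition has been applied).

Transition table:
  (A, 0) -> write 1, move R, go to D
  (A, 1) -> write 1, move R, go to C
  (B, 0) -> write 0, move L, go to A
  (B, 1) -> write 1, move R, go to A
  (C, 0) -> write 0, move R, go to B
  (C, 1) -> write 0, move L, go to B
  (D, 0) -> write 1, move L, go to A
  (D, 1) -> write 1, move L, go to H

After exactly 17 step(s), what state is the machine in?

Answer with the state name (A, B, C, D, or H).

Answer: H

Derivation:
Step 1: in state A at pos -2, read 0 -> (A,0)->write 1,move R,goto D. Now: state=D, head=-1, tape[-3..4]=01000110 (head:   ^)
Step 2: in state D at pos -1, read 0 -> (D,0)->write 1,move L,goto A. Now: state=A, head=-2, tape[-3..4]=01100110 (head:  ^)
Step 3: in state A at pos -2, read 1 -> (A,1)->write 1,move R,goto C. Now: state=C, head=-1, tape[-3..4]=01100110 (head:   ^)
Step 4: in state C at pos -1, read 1 -> (C,1)->write 0,move L,goto B. Now: state=B, head=-2, tape[-3..4]=01000110 (head:  ^)
Step 5: in state B at pos -2, read 1 -> (B,1)->write 1,move R,goto A. Now: state=A, head=-1, tape[-3..4]=01000110 (head:   ^)
Step 6: in state A at pos -1, read 0 -> (A,0)->write 1,move R,goto D. Now: state=D, head=0, tape[-3..4]=01100110 (head:    ^)
Step 7: in state D at pos 0, read 0 -> (D,0)->write 1,move L,goto A. Now: state=A, head=-1, tape[-3..4]=01110110 (head:   ^)
Step 8: in state A at pos -1, read 1 -> (A,1)->write 1,move R,goto C. Now: state=C, head=0, tape[-3..4]=01110110 (head:    ^)
Step 9: in state C at pos 0, read 1 -> (C,1)->write 0,move L,goto B. Now: state=B, head=-1, tape[-3..4]=01100110 (head:   ^)
Step 10: in state B at pos -1, read 1 -> (B,1)->write 1,move R,goto A. Now: state=A, head=0, tape[-3..4]=01100110 (head:    ^)
Step 11: in state A at pos 0, read 0 -> (A,0)->write 1,move R,goto D. Now: state=D, head=1, tape[-3..4]=01110110 (head:     ^)
Step 12: in state D at pos 1, read 0 -> (D,0)->write 1,move L,goto A. Now: state=A, head=0, tape[-3..4]=01111110 (head:    ^)
Step 13: in state A at pos 0, read 1 -> (A,1)->write 1,move R,goto C. Now: state=C, head=1, tape[-3..4]=01111110 (head:     ^)
Step 14: in state C at pos 1, read 1 -> (C,1)->write 0,move L,goto B. Now: state=B, head=0, tape[-3..4]=01110110 (head:    ^)
Step 15: in state B at pos 0, read 1 -> (B,1)->write 1,move R,goto A. Now: state=A, head=1, tape[-3..4]=01110110 (head:     ^)
Step 16: in state A at pos 1, read 0 -> (A,0)->write 1,move R,goto D. Now: state=D, head=2, tape[-3..4]=01111110 (head:      ^)
Step 17: in state D at pos 2, read 1 -> (D,1)->write 1,move L,goto H. Now: state=H, head=1, tape[-3..4]=01111110 (head:     ^)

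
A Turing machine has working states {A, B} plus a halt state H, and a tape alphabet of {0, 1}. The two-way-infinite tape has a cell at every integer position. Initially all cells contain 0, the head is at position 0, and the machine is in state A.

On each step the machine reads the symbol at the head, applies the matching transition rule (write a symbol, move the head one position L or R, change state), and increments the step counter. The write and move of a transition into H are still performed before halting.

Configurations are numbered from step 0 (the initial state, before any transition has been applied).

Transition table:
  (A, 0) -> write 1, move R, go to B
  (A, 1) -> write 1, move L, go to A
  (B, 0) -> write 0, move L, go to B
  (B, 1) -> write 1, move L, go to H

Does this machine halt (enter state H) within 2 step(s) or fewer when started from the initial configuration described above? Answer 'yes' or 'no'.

Step 1: in state A at pos 0, read 0 -> (A,0)->write 1,move R,goto B. Now: state=B, head=1, tape[-1..2]=0100 (head:   ^)
Step 2: in state B at pos 1, read 0 -> (B,0)->write 0,move L,goto B. Now: state=B, head=0, tape[-1..2]=0100 (head:  ^)
After 2 step(s): state = B (not H) -> not halted within 2 -> no

Answer: no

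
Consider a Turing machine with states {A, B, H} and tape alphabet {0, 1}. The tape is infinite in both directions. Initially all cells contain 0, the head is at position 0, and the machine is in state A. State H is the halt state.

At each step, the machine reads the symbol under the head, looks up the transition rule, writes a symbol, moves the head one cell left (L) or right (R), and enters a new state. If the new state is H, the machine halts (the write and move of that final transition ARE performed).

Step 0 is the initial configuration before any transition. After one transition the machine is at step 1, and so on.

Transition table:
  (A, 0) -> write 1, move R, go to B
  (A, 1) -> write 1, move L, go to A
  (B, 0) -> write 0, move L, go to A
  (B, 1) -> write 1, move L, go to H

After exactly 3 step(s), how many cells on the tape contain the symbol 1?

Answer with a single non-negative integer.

Step 1: in state A at pos 0, read 0 -> (A,0)->write 1,move R,goto B. Now: state=B, head=1, tape[-1..2]=0100 (head:   ^)
Step 2: in state B at pos 1, read 0 -> (B,0)->write 0,move L,goto A. Now: state=A, head=0, tape[-1..2]=0100 (head:  ^)
Step 3: in state A at pos 0, read 1 -> (A,1)->write 1,move L,goto A. Now: state=A, head=-1, tape[-2..2]=00100 (head:  ^)
Cells containing 1 after step 3: {0} -> 1 cell(s)

Answer: 1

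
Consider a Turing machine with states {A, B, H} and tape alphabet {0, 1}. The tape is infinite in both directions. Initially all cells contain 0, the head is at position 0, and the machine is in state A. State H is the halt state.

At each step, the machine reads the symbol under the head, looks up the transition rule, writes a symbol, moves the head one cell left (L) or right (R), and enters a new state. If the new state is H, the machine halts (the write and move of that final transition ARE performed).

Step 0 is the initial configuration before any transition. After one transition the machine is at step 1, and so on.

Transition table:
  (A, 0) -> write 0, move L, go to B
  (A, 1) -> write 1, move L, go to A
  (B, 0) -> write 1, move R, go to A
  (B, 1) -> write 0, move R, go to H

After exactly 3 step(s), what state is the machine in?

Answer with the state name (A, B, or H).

Answer: B

Derivation:
Step 1: in state A at pos 0, read 0 -> (A,0)->write 0,move L,goto B. Now: state=B, head=-1, tape[-2..1]=0000 (head:  ^)
Step 2: in state B at pos -1, read 0 -> (B,0)->write 1,move R,goto A. Now: state=A, head=0, tape[-2..1]=0100 (head:   ^)
Step 3: in state A at pos 0, read 0 -> (A,0)->write 0,move L,goto B. Now: state=B, head=-1, tape[-2..1]=0100 (head:  ^)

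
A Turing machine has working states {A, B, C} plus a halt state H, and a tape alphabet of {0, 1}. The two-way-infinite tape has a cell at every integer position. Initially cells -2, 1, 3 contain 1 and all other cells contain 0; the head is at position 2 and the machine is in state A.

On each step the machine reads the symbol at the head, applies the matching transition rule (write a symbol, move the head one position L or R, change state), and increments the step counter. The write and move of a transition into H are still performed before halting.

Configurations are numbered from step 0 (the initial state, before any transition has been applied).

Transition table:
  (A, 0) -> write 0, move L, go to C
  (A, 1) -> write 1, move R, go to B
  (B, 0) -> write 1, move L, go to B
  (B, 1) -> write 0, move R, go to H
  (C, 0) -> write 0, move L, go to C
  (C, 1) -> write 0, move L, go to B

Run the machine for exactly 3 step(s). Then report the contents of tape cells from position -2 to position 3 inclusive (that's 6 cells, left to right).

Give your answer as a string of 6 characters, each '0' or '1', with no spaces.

Answer: 101001

Derivation:
Step 1: in state A at pos 2, read 0 -> (A,0)->write 0,move L,goto C. Now: state=C, head=1, tape[-3..4]=01001010 (head:     ^)
Step 2: in state C at pos 1, read 1 -> (C,1)->write 0,move L,goto B. Now: state=B, head=0, tape[-3..4]=01000010 (head:    ^)
Step 3: in state B at pos 0, read 0 -> (B,0)->write 1,move L,goto B. Now: state=B, head=-1, tape[-3..4]=01010010 (head:   ^)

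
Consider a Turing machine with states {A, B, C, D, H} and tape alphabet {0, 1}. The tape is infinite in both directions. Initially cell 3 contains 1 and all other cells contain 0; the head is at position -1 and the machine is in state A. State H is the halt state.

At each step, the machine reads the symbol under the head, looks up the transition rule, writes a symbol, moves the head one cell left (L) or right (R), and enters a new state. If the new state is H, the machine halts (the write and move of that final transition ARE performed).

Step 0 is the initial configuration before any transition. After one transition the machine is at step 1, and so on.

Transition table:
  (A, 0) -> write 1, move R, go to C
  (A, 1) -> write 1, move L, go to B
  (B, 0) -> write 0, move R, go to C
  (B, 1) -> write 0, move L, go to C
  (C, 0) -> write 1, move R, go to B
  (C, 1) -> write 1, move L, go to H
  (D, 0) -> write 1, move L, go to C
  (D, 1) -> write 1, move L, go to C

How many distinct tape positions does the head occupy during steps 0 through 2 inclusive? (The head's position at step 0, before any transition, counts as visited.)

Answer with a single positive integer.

Answer: 3

Derivation:
Step 1: in state A at pos -1, read 0 -> (A,0)->write 1,move R,goto C. Now: state=C, head=0, tape[-2..4]=0100010 (head:   ^)
Step 2: in state C at pos 0, read 0 -> (C,0)->write 1,move R,goto B. Now: state=B, head=1, tape[-2..4]=0110010 (head:    ^)
Head positions at steps 0..2: starting at -1, distinct positions visited = {-1, 0, 1} -> 3 position(s)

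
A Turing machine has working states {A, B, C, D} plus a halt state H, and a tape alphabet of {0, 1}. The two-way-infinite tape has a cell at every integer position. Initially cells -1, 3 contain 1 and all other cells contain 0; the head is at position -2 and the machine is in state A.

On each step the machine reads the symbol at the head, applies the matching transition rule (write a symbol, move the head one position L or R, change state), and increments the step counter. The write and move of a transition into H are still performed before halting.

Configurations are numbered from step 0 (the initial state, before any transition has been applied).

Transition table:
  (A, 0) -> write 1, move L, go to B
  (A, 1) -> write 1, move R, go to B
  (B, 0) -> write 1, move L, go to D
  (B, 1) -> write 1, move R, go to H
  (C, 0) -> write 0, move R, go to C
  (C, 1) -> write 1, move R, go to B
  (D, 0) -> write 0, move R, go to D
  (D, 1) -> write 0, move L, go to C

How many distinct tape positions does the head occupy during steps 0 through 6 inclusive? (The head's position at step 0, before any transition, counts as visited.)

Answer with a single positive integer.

Answer: 3

Derivation:
Step 1: in state A at pos -2, read 0 -> (A,0)->write 1,move L,goto B. Now: state=B, head=-3, tape[-4..4]=001100010 (head:  ^)
Step 2: in state B at pos -3, read 0 -> (B,0)->write 1,move L,goto D. Now: state=D, head=-4, tape[-5..4]=0011100010 (head:  ^)
Step 3: in state D at pos -4, read 0 -> (D,0)->write 0,move R,goto D. Now: state=D, head=-3, tape[-5..4]=0011100010 (head:   ^)
Step 4: in state D at pos -3, read 1 -> (D,1)->write 0,move L,goto C. Now: state=C, head=-4, tape[-5..4]=0001100010 (head:  ^)
Step 5: in state C at pos -4, read 0 -> (C,0)->write 0,move R,goto C. Now: state=C, head=-3, tape[-5..4]=0001100010 (head:   ^)
Step 6: in state C at pos -3, read 0 -> (C,0)->write 0,move R,goto C. Now: state=C, head=-2, tape[-5..4]=0001100010 (head:    ^)
Head positions at steps 0..6: starting at -2, distinct positions visited = {-4, -3, -2} -> 3 position(s)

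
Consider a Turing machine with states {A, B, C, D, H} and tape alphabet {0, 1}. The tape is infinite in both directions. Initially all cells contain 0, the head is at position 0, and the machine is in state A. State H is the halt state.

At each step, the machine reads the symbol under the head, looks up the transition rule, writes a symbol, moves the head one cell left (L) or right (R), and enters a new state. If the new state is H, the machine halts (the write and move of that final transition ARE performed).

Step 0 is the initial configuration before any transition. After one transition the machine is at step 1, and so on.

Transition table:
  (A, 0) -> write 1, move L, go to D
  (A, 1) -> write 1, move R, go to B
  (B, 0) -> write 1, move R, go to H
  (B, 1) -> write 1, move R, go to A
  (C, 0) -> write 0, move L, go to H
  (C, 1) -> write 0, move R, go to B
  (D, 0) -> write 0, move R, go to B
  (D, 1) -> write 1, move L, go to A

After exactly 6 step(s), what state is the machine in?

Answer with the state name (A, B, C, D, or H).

Step 1: in state A at pos 0, read 0 -> (A,0)->write 1,move L,goto D. Now: state=D, head=-1, tape[-2..1]=0010 (head:  ^)
Step 2: in state D at pos -1, read 0 -> (D,0)->write 0,move R,goto B. Now: state=B, head=0, tape[-2..1]=0010 (head:   ^)
Step 3: in state B at pos 0, read 1 -> (B,1)->write 1,move R,goto A. Now: state=A, head=1, tape[-2..2]=00100 (head:    ^)
Step 4: in state A at pos 1, read 0 -> (A,0)->write 1,move L,goto D. Now: state=D, head=0, tape[-2..2]=00110 (head:   ^)
Step 5: in state D at pos 0, read 1 -> (D,1)->write 1,move L,goto A. Now: state=A, head=-1, tape[-2..2]=00110 (head:  ^)
Step 6: in state A at pos -1, read 0 -> (A,0)->write 1,move L,goto D. Now: state=D, head=-2, tape[-3..2]=001110 (head:  ^)

Answer: D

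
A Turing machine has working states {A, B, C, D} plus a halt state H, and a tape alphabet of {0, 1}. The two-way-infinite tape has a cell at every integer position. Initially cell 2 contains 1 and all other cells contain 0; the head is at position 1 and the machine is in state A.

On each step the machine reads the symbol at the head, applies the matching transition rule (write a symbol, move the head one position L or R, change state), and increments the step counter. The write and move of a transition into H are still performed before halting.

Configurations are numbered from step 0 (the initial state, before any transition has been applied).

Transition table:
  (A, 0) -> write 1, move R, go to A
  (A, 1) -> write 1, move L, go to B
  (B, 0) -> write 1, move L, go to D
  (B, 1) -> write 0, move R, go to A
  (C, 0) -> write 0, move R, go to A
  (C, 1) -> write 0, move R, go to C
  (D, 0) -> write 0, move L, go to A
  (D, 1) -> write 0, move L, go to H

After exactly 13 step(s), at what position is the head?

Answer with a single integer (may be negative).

Step 1: in state A at pos 1, read 0 -> (A,0)->write 1,move R,goto A. Now: state=A, head=2, tape[0..3]=0110 (head:   ^)
Step 2: in state A at pos 2, read 1 -> (A,1)->write 1,move L,goto B. Now: state=B, head=1, tape[0..3]=0110 (head:  ^)
Step 3: in state B at pos 1, read 1 -> (B,1)->write 0,move R,goto A. Now: state=A, head=2, tape[0..3]=0010 (head:   ^)
Step 4: in state A at pos 2, read 1 -> (A,1)->write 1,move L,goto B. Now: state=B, head=1, tape[0..3]=0010 (head:  ^)
Step 5: in state B at pos 1, read 0 -> (B,0)->write 1,move L,goto D. Now: state=D, head=0, tape[-1..3]=00110 (head:  ^)
Step 6: in state D at pos 0, read 0 -> (D,0)->write 0,move L,goto A. Now: state=A, head=-1, tape[-2..3]=000110 (head:  ^)
Step 7: in state A at pos -1, read 0 -> (A,0)->write 1,move R,goto A. Now: state=A, head=0, tape[-2..3]=010110 (head:   ^)
Step 8: in state A at pos 0, read 0 -> (A,0)->write 1,move R,goto A. Now: state=A, head=1, tape[-2..3]=011110 (head:    ^)
Step 9: in state A at pos 1, read 1 -> (A,1)->write 1,move L,goto B. Now: state=B, head=0, tape[-2..3]=011110 (head:   ^)
Step 10: in state B at pos 0, read 1 -> (B,1)->write 0,move R,goto A. Now: state=A, head=1, tape[-2..3]=010110 (head:    ^)
Step 11: in state A at pos 1, read 1 -> (A,1)->write 1,move L,goto B. Now: state=B, head=0, tape[-2..3]=010110 (head:   ^)
Step 12: in state B at pos 0, read 0 -> (B,0)->write 1,move L,goto D. Now: state=D, head=-1, tape[-2..3]=011110 (head:  ^)
Step 13: in state D at pos -1, read 1 -> (D,1)->write 0,move L,goto H. Now: state=H, head=-2, tape[-3..3]=0001110 (head:  ^)

Answer: -2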